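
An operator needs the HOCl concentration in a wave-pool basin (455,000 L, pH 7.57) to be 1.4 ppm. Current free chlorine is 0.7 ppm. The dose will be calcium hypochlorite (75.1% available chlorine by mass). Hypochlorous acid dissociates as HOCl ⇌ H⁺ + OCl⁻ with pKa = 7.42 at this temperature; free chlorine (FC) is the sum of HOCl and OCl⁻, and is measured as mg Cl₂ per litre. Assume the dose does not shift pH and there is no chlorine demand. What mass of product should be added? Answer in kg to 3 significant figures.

[OCl⁻]/[HOCl] = 10^(pH − pKa) = 10^(7.57 − 7.42) = 1.413; fraction as HOCl = 1/(1 + 1.413) = 0.4145.
Free chlorine required for 1.4 ppm HOCl: 1.4 / 0.4145 = 3.378 ppm.
FC to add: 3.378 − 0.7 = 2.678 mg/L as Cl₂.
Cl₂ equivalent: 2.678 mg/L × 455,000 L = 1218 g.
Product at 75.1% available Cl: 1218 / 0.751 = 1622 g.

1.62 kg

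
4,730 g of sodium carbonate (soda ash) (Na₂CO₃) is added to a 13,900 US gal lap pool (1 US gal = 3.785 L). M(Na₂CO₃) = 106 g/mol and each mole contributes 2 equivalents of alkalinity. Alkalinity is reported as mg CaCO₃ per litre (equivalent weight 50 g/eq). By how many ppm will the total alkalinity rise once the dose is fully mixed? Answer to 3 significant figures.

84.8 ppm

Volume: 13,900 US gal × 3.785 L/gal = 52,612 L.
Moles of Na₂CO₃: 4,730 g ÷ 106 g/mol = 44.62 mol → 89.25 eq of alkalinity.
As CaCO₃: 89.25 eq × 50 g/eq = 4462 g.
Rise: 4462 g / 52,612 L × 1000 = 84.82 mg/L.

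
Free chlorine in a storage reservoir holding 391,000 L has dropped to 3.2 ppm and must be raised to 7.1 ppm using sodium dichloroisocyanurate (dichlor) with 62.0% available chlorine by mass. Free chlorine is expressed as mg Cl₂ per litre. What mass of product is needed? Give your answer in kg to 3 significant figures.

2.46 kg

Chlorine deficit: 7.1 − 3.2 = 3.9 ppm = 3.9 mg/L as Cl₂.
Cl₂ equivalent needed: 3.9 mg/L × 391,000 L = 1,525,000 mg = 1525 g.
Product at 62.0% available chlorine: 1525 / 0.62 = 2460 g.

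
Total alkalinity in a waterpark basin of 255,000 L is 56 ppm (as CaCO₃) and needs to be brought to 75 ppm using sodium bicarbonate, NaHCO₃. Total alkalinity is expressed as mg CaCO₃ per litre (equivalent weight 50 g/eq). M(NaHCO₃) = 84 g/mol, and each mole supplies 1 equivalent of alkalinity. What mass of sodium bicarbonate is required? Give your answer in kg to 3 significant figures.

8.14 kg

Alkalinity to add: (75 − 56) = 19 mg/L as CaCO₃ × 255,000 L = 4845 g as CaCO₃.
Equivalents: 4845 g ÷ 50 g/eq = 96.9 eq.
NaHCO₃ supplies 1 eq per mole → 96.9 mol.
Mass: 96.9 mol × 84 g/mol = 8140 g.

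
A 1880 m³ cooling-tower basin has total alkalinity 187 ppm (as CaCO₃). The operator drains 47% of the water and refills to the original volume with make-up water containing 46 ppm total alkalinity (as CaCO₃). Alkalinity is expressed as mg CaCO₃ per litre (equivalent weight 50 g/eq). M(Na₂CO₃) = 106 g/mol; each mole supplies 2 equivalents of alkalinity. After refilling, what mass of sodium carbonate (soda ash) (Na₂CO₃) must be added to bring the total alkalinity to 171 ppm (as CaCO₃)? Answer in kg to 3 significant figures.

Volume: 1880 m³ = 1,880,000 L.
After draining 47% and refilling: 187 × 0.53 + 46 × 0.47 = 120.73 ppm.
Deficit to target: 171 − 120.73 = 50.27 mg/L.
As CaCO₃: 50.27 mg/L × 1,880,000 L = 94,510 g; ÷ 50 g/eq ÷ 2 = 945.1 mol Na₂CO₃.
Mass: 945.1 × 106 = 100,200 g.

100 kg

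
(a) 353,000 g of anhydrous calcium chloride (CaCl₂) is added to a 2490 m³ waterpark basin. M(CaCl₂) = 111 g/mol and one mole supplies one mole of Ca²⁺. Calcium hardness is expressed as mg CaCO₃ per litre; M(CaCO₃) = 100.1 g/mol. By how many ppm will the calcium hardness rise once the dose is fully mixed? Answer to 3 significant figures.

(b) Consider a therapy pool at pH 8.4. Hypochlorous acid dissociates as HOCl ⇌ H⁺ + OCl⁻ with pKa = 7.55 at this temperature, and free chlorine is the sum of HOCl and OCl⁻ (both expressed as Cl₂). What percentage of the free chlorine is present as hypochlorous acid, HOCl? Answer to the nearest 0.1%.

(a) Volume: 2490 m³ = 2,490,000 L.
(a) Moles of Ca²⁺: 353,000 g ÷ 111 g/mol = 3180 mol.
(a) As CaCO₃: 3180 mol × 100.1 g/mol = 318,300 g.
(a) Rise: 318,300 g / 2,490,000 L × 1000 = 127.8 mg/L.

(b) [OCl⁻]/[HOCl] = 10^(pH − pKa) = 10^(8.4 − 7.55) = 10^0.85 = 7.079.
(b) Fraction as HOCl = 1 / (1 + 7.079) = 0.1238.

(a) 128 ppm; (b) 12.4%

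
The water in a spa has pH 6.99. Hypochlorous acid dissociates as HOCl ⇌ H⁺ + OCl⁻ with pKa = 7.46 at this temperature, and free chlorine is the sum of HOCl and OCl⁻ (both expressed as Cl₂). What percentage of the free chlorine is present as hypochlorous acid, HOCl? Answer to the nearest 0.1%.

74.7%

[OCl⁻]/[HOCl] = 10^(pH − pKa) = 10^(6.99 − 7.46) = 10^-0.47 = 0.3388.
Fraction as HOCl = 1 / (1 + 0.3388) = 0.7469.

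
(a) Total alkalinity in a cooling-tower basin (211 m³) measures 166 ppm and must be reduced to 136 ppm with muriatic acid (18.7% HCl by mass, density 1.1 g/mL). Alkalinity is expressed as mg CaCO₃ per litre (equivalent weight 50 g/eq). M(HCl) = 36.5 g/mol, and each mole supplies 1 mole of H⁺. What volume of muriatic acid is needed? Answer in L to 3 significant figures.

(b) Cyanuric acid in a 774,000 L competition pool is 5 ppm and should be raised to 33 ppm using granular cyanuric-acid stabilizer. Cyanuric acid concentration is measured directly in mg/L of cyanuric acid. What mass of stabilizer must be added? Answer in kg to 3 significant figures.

(a) 22.5 L; (b) 21.7 kg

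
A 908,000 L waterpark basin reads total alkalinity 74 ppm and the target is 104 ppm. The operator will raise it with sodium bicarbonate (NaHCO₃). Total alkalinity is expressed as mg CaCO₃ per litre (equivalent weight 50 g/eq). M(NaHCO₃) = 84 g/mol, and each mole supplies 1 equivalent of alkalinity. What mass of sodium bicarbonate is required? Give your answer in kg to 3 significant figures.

Alkalinity to add: (104 − 74) = 30 mg/L as CaCO₃ × 908,000 L = 27,240 g as CaCO₃.
Equivalents: 27,240 g ÷ 50 g/eq = 544.8 eq.
NaHCO₃ supplies 1 eq per mole → 544.8 mol.
Mass: 544.8 mol × 84 g/mol = 45,760 g.

45.8 kg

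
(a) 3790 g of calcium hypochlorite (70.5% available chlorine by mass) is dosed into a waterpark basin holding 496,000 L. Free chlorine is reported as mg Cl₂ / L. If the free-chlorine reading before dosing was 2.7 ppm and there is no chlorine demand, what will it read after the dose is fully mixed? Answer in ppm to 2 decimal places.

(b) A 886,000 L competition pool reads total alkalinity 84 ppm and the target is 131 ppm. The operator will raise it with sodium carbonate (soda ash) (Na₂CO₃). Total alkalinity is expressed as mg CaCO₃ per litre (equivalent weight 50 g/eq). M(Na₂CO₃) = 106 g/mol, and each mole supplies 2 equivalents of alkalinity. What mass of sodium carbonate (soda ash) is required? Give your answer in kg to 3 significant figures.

(a) 8.09 ppm; (b) 44.1 kg

(a) Available chlorine delivered: 3790 g × 0.705 = 2672 g as Cl₂.
(a) Concentration rise: 2672 g / 496,000 L = 5.387 mg/L = 5.39 ppm.
(a) Final FC: 2.7 + 5.39 = 8.09 ppm.

(b) Alkalinity to add: (131 − 84) = 47 mg/L as CaCO₃ × 886,000 L = 41,640 g as CaCO₃.
(b) Equivalents: 41,640 g ÷ 50 g/eq = 832.8 eq.
(b) Each mole of Na₂CO₃ supplies 2 eq, so 832.8 / 2 = 416.4 mol.
(b) Mass: 416.4 mol × 106 g/mol = 44,140 g.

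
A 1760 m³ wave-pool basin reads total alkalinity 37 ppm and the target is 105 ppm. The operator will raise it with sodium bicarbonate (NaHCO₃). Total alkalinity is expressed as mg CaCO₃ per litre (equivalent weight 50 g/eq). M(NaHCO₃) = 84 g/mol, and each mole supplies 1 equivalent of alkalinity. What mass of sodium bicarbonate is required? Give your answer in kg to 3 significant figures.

Volume: 1760 m³ = 1,760,000 L.
Alkalinity to add: (105 − 37) = 68 mg/L as CaCO₃ × 1,760,000 L = 119,700 g as CaCO₃.
Equivalents: 119,700 g ÷ 50 g/eq = 2394 eq.
NaHCO₃ supplies 1 eq per mole → 2394 mol.
Mass: 2394 mol × 84 g/mol = 201,100 g.

201 kg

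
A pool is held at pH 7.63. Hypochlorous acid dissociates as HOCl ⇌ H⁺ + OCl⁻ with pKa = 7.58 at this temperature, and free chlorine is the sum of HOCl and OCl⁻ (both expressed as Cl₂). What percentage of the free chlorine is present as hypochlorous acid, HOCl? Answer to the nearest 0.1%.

47.1%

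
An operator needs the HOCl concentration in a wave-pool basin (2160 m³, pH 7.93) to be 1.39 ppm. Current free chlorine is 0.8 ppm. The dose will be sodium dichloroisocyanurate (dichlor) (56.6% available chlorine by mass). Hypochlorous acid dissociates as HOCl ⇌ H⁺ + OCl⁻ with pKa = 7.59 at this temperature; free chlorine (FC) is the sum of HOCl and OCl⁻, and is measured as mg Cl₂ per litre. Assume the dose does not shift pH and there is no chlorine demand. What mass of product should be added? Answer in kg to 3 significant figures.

13.9 kg

Volume: 2160 m³ = 2,160,000 L.
[OCl⁻]/[HOCl] = 10^(pH − pKa) = 10^(7.93 − 7.59) = 2.188; fraction as HOCl = 1/(1 + 2.188) = 0.3137.
Free chlorine required for 1.39 ppm HOCl: 1.39 / 0.3137 = 4.431 ppm.
FC to add: 4.431 − 0.8 = 3.631 mg/L as Cl₂.
Cl₂ equivalent: 3.631 mg/L × 2,160,000 L = 7843 g.
Product at 56.6% available Cl: 7843 / 0.566 = 13,860 g.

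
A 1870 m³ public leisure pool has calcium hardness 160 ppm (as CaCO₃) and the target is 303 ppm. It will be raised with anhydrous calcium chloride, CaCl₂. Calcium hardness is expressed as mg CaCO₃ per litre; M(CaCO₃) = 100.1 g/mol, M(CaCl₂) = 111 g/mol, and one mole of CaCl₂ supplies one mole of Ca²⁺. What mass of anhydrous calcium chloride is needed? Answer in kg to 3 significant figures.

297 kg

Volume: 1870 m³ = 1,870,000 L.
Hardness to add: (303 − 160) = 143 mg/L as CaCO₃ × 1,870,000 L = 267,400 g as CaCO₃.
Moles of Ca²⁺ (1 mol Ca²⁺ ≡ 1 mol CaCO₃): 267,400 / 100.1 g/mol = 2671 mol.
Mass of CaCl₂: 2671 × 111 = 296,500 g.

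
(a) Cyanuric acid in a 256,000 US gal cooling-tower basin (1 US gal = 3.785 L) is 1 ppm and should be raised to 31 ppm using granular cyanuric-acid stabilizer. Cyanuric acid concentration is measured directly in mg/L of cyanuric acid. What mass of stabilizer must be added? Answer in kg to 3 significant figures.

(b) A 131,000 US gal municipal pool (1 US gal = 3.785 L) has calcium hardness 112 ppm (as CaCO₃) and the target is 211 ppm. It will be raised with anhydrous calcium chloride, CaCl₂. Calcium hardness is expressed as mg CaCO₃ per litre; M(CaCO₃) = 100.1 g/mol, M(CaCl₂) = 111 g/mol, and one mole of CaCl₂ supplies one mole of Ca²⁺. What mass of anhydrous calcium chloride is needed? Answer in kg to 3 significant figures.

(a) 29.1 kg; (b) 54.4 kg

(a) Volume: 256,000 US gal × 3.785 L/gal = 968,960 L.
(a) CYA to add: (31 − 1) = 30 mg/L × 968,960 L = 29,070 g cyanuric acid.

(b) Volume: 131,000 US gal × 3.785 L/gal = 495,835 L.
(b) Hardness to add: (211 − 112) = 99 mg/L as CaCO₃ × 495,835 L = 49,090 g as CaCO₃.
(b) Moles of Ca²⁺ (1 mol Ca²⁺ ≡ 1 mol CaCO₃): 49,090 / 100.1 g/mol = 490.4 mol.
(b) Mass of CaCl₂: 490.4 × 111 = 54,430 g.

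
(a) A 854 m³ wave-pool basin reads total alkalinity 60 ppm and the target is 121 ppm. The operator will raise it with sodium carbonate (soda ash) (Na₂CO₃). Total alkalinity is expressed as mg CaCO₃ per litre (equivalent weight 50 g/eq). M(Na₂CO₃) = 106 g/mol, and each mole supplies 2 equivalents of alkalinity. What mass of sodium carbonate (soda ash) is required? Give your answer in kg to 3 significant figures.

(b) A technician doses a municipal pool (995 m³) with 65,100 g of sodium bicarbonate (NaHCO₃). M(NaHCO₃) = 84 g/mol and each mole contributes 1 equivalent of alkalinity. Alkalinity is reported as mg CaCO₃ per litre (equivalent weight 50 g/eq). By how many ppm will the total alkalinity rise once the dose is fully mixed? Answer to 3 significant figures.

(a) 55.2 kg; (b) 38.9 ppm

(a) Volume: 854 m³ = 854,000 L.
(a) Alkalinity to add: (121 − 60) = 61 mg/L as CaCO₃ × 854,000 L = 52,090 g as CaCO₃.
(a) Equivalents: 52,090 g ÷ 50 g/eq = 1042 eq.
(a) Each mole of Na₂CO₃ supplies 2 eq, so 1042 / 2 = 520.9 mol.
(a) Mass: 520.9 mol × 106 g/mol = 55,220 g.

(b) Volume: 995 m³ = 995,000 L.
(b) Moles of NaHCO₃: 65,100 g ÷ 84 g/mol = 775 mol → 775 eq of alkalinity.
(b) As CaCO₃: 775 eq × 50 g/eq = 38,750 g.
(b) Rise: 38,750 g / 995,000 L × 1000 = 38.94 mg/L.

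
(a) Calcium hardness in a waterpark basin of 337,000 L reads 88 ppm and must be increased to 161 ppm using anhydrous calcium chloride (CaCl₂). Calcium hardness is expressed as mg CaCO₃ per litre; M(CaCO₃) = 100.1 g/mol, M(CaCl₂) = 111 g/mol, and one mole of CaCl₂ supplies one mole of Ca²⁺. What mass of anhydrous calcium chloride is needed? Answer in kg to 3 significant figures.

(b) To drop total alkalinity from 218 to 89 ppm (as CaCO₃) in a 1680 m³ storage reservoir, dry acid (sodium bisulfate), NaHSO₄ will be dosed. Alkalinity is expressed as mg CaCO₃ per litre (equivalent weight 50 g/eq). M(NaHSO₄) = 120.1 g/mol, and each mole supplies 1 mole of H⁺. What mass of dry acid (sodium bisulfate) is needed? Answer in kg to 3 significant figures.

(a) 27.3 kg; (b) 521 kg

(a) Hardness to add: (161 − 88) = 73 mg/L as CaCO₃ × 337,000 L = 24,600 g as CaCO₃.
(a) Moles of Ca²⁺ (1 mol Ca²⁺ ≡ 1 mol CaCO₃): 24,600 / 100.1 g/mol = 245.8 mol.
(a) Mass of CaCl₂: 245.8 × 111 = 27,280 g.

(b) Volume: 1680 m³ = 1,680,000 L.
(b) Alkalinity to neutralize: (218 − 89) = 129 mg/L as CaCO₃ × 1,680,000 L = 216,700 g as CaCO₃.
(b) Equivalents of H⁺ required: 216,700 ÷ 50 g/eq = 4334 eq = 4334 mol NaHSO₄.
(b) Mass of NaHSO₄: 4334 × 120.1 = 520,600 g.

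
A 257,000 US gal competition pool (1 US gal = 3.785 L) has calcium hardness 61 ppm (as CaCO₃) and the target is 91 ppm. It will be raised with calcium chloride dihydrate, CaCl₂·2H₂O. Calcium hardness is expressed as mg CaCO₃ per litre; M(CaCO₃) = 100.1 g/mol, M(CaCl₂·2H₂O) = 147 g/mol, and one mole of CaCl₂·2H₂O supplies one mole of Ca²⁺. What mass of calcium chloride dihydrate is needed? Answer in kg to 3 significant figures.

42.9 kg

Volume: 257,000 US gal × 3.785 L/gal = 972,745 L.
Hardness to add: (91 − 61) = 30 mg/L as CaCO₃ × 972,745 L = 29,180 g as CaCO₃.
Moles of Ca²⁺ (1 mol Ca²⁺ ≡ 1 mol CaCO₃): 29,180 / 100.1 g/mol = 291.5 mol.
Mass of CaCl₂·2H₂O: 291.5 × 147 = 42,860 g.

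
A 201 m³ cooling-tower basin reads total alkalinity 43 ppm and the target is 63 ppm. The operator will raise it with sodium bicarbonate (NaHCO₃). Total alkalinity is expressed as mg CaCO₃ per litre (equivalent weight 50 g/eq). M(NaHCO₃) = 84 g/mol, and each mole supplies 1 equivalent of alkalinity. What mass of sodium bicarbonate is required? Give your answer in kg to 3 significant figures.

6.75 kg

Volume: 201 m³ = 201,000 L.
Alkalinity to add: (63 − 43) = 20 mg/L as CaCO₃ × 201,000 L = 4020 g as CaCO₃.
Equivalents: 4020 g ÷ 50 g/eq = 80.4 eq.
NaHCO₃ supplies 1 eq per mole → 80.4 mol.
Mass: 80.4 mol × 84 g/mol = 6754 g.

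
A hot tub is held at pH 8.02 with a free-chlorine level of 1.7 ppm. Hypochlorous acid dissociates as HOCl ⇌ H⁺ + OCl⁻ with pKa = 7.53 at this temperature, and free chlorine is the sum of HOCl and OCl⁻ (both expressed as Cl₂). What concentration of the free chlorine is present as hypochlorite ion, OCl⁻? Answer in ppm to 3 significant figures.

1.28 ppm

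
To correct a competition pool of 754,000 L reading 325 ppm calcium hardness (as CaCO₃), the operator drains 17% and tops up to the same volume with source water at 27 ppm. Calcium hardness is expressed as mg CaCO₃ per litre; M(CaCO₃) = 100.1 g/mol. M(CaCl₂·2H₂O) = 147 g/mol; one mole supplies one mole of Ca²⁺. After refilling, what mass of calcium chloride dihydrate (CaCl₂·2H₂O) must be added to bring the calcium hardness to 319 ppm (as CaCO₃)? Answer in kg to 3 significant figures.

49.5 kg

After draining 17% and refilling: 325 × 0.83 + 27 × 0.17 = 274.34 ppm.
Deficit to target: 319 − 274.34 = 44.66 mg/L.
As CaCO₃: 44.66 mg/L × 754,000 L = 33,670 g; ÷ 100.1 = 336.4 mol Ca²⁺.
Mass: 336.4 × 147 = 49,450 g.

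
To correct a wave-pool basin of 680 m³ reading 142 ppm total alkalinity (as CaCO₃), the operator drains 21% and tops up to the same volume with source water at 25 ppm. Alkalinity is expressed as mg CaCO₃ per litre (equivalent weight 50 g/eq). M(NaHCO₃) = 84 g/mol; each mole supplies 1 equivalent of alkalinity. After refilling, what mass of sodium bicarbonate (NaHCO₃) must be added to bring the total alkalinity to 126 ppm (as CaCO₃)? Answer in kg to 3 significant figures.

9.79 kg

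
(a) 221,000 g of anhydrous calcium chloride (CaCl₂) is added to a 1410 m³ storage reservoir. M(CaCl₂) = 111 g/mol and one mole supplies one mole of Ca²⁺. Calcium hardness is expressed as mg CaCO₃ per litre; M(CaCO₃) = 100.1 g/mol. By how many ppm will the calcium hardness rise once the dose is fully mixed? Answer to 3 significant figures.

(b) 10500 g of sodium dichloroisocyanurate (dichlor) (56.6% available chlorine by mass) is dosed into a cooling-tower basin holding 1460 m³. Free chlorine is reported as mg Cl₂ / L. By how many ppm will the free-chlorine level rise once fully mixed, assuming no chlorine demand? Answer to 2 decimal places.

(a) 141 ppm; (b) 4.07 ppm

(a) Volume: 1410 m³ = 1,410,000 L.
(a) Moles of Ca²⁺: 221,000 g ÷ 111 g/mol = 1991 mol.
(a) As CaCO₃: 1991 mol × 100.1 g/mol = 199,300 g.
(a) Rise: 199,300 g / 1,410,000 L × 1000 = 141.3 mg/L.

(b) Volume: 1460 m³ = 1,460,000 L.
(b) Available chlorine delivered: 10,500 g × 0.566 = 5943 g as Cl₂.
(b) Concentration rise: 5943 g / 1,460,000 L = 4.071 mg/L = 4.07 ppm.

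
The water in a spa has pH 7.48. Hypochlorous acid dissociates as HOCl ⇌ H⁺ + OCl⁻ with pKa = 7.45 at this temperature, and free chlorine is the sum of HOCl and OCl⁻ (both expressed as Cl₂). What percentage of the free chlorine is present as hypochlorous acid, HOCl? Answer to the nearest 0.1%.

[OCl⁻]/[HOCl] = 10^(pH − pKa) = 10^(7.48 − 7.45) = 10^0.03 = 1.072.
Fraction as HOCl = 1 / (1 + 1.072) = 0.4827.

48.3%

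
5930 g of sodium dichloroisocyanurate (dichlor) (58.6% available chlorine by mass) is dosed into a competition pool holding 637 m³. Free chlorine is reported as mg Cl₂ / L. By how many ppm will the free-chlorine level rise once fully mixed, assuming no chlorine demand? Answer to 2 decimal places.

5.46 ppm

Volume: 637 m³ = 637,000 L.
Available chlorine delivered: 5930 g × 0.586 = 3475 g as Cl₂.
Concentration rise: 3475 g / 637,000 L = 5.455 mg/L = 5.46 ppm.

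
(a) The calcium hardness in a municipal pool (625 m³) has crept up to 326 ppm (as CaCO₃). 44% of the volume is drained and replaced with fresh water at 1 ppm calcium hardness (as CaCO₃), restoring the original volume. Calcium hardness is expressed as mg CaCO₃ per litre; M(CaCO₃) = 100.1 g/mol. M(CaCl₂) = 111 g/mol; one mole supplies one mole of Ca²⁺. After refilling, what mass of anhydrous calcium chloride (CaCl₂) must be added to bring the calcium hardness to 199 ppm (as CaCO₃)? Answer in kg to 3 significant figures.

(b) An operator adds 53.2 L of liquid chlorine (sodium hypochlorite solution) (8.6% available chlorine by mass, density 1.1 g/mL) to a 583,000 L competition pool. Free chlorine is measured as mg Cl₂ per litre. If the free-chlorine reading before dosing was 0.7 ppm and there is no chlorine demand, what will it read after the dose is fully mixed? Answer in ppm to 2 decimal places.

(a) 11.1 kg; (b) 9.33 ppm

(a) Volume: 625 m³ = 625,000 L.
(a) After draining 44% and refilling: 326 × 0.56 + 1 × 0.44 = 183 ppm.
(a) Deficit to target: 199 − 183 = 16 mg/L.
(a) As CaCO₃: 16 mg/L × 625,000 L = 10,000 g; ÷ 100.1 = 99.9 mol Ca²⁺.
(a) Mass: 99.9 × 111 = 11,090 g.

(b) Mass of solution: 53.2 L × 1000 mL/L × 1.1 g/mL = 58,520 g.
(b) Available chlorine delivered: 58,520 g × 0.086 = 5033 g as Cl₂.
(b) Concentration rise: 5033 g / 583,000 L = 8.632 mg/L = 8.63 ppm.
(b) Final FC: 0.7 + 8.63 = 9.33 ppm.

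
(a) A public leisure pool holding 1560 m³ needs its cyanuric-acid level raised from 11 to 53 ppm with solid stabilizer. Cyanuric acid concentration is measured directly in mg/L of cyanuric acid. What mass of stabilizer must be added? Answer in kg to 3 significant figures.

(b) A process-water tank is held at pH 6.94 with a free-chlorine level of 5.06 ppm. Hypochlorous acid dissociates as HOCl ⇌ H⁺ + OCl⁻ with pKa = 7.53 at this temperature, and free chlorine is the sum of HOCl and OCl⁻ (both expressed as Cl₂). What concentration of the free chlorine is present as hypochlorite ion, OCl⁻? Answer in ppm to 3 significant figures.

(a) Volume: 1560 m³ = 1,560,000 L.
(a) CYA to add: (53 − 11) = 42 mg/L × 1,560,000 L = 65,520 g cyanuric acid.

(b) [OCl⁻]/[HOCl] = 10^(pH − pKa) = 10^(6.94 − 7.53) = 10^-0.59 = 0.257.
(b) Fraction as HOCl = 1 / (1 + 0.257) = 0.7955.
(b) OCl⁻ = (1 − 0.7955) × 5.06 ppm = 1.035 ppm.

(a) 65.5 kg; (b) 1.03 ppm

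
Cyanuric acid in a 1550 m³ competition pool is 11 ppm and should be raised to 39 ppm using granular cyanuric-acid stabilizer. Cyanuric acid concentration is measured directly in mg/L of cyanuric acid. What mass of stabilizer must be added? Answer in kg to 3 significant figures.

Volume: 1550 m³ = 1,550,000 L.
CYA to add: (39 − 11) = 28 mg/L × 1,550,000 L = 43,400 g cyanuric acid.

43.4 kg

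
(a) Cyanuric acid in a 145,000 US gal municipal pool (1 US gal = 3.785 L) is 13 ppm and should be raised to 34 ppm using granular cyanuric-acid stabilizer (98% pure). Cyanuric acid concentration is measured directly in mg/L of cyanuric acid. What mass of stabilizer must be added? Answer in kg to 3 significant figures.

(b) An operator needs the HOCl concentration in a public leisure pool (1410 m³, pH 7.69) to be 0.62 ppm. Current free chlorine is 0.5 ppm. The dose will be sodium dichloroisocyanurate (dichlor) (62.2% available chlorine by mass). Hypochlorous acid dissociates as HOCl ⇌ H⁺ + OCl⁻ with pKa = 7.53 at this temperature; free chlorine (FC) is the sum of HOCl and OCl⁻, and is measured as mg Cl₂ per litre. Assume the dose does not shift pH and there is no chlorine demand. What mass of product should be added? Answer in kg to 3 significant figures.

(a) 11.8 kg; (b) 2.30 kg

(a) Volume: 145,000 US gal × 3.785 L/gal = 548,825 L.
(a) CYA to add: (34 − 13) = 21 mg/L × 548,825 L = 11,530 g cyanuric acid.
(a) At 98% purity: 11,530 / 0.98 = 11,760 g product.

(b) Volume: 1410 m³ = 1,410,000 L.
(b) [OCl⁻]/[HOCl] = 10^(pH − pKa) = 10^(7.69 − 7.53) = 1.445; fraction as HOCl = 1/(1 + 1.445) = 0.4089.
(b) Free chlorine required for 0.62 ppm HOCl: 0.62 / 0.4089 = 1.516 ppm.
(b) FC to add: 1.516 − 0.5 = 1.016 mg/L as Cl₂.
(b) Cl₂ equivalent: 1.016 mg/L × 1,410,000 L = 1433 g.
(b) Product at 62.2% available Cl: 1433 / 0.622 = 2304 g.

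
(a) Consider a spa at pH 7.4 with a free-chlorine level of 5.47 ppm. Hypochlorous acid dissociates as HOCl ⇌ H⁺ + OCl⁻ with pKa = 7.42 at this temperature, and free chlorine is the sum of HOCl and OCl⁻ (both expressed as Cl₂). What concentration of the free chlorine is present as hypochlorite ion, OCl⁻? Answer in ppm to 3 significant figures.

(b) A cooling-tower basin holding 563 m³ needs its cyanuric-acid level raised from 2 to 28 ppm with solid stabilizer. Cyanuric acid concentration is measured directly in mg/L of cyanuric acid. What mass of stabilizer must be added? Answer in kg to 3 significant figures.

(a) [OCl⁻]/[HOCl] = 10^(pH − pKa) = 10^(7.4 − 7.42) = 10^-0.02 = 0.955.
(a) Fraction as HOCl = 1 / (1 + 0.955) = 0.5115.
(a) OCl⁻ = (1 − 0.5115) × 5.47 ppm = 2.672 ppm.

(b) Volume: 563 m³ = 563,000 L.
(b) CYA to add: (28 − 2) = 26 mg/L × 563,000 L = 14,640 g cyanuric acid.

(a) 2.67 ppm; (b) 14.6 kg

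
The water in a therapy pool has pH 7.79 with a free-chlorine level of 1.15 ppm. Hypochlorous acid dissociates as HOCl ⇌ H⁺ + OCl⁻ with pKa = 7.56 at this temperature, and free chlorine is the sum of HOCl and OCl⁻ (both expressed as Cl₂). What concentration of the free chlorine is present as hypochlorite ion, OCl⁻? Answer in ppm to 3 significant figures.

0.724 ppm

[OCl⁻]/[HOCl] = 10^(pH − pKa) = 10^(7.79 − 7.56) = 10^0.23 = 1.698.
Fraction as HOCl = 1 / (1 + 1.698) = 0.3706.
OCl⁻ = (1 − 0.3706) × 1.15 ppm = 0.7238 ppm.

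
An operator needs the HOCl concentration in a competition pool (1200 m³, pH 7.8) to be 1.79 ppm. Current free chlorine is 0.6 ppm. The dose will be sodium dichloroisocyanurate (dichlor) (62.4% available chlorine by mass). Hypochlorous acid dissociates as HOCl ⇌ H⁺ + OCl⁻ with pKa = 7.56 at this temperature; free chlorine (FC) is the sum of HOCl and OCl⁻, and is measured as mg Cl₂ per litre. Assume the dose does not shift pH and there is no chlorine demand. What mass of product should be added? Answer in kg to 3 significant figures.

Volume: 1200 m³ = 1,200,000 L.
[OCl⁻]/[HOCl] = 10^(pH − pKa) = 10^(7.8 − 7.56) = 1.738; fraction as HOCl = 1/(1 + 1.738) = 0.3653.
Free chlorine required for 1.79 ppm HOCl: 1.79 / 0.3653 = 4.901 ppm.
FC to add: 4.901 − 0.6 = 4.301 mg/L as Cl₂.
Cl₂ equivalent: 4.301 mg/L × 1,200,000 L = 5161 g.
Product at 62.4% available Cl: 5161 / 0.624 = 8271 g.

8.27 kg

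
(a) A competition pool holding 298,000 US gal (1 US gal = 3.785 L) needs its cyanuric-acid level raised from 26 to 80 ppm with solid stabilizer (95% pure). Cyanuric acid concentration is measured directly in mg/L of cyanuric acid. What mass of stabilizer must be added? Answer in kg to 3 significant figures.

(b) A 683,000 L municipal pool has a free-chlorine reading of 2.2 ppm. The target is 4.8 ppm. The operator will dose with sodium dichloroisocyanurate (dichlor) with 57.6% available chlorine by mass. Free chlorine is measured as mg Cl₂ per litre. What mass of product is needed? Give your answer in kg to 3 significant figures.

(a) 64.1 kg; (b) 3.08 kg

(a) Volume: 298,000 US gal × 3.785 L/gal = 1,127,930 L.
(a) CYA to add: (80 − 26) = 54 mg/L × 1,127,930 L = 60,910 g cyanuric acid.
(a) At 95% purity: 60,910 / 0.95 = 64,110 g product.

(b) Chlorine deficit: 4.8 − 2.2 = 2.6 ppm = 2.6 mg/L as Cl₂.
(b) Cl₂ equivalent needed: 2.6 mg/L × 683,000 L = 1,776,000 mg = 1776 g.
(b) Product at 57.6% available chlorine: 1776 / 0.576 = 3083 g.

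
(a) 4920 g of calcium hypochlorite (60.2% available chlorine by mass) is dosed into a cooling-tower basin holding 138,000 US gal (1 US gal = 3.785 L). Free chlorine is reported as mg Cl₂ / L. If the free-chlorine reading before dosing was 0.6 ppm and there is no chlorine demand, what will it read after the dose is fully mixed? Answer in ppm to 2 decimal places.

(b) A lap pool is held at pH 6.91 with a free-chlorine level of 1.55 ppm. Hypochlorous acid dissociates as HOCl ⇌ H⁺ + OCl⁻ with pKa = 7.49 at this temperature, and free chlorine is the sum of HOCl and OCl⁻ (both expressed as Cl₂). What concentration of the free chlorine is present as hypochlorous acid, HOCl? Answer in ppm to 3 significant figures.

(a) Volume: 138,000 US gal × 3.785 L/gal = 522,330 L.
(a) Available chlorine delivered: 4920 g × 0.602 = 2962 g as Cl₂.
(a) Concentration rise: 2962 g / 522,330 L = 5.67 mg/L = 5.67 ppm.
(a) Final FC: 0.6 + 5.67 = 6.27 ppm.

(b) [OCl⁻]/[HOCl] = 10^(pH − pKa) = 10^(6.91 − 7.49) = 10^-0.58 = 0.263.
(b) Fraction as HOCl = 1 / (1 + 0.263) = 0.7917.
(b) HOCl = 0.7917 × 1.55 ppm = 1.227 ppm.

(a) 6.27 ppm; (b) 1.23 ppm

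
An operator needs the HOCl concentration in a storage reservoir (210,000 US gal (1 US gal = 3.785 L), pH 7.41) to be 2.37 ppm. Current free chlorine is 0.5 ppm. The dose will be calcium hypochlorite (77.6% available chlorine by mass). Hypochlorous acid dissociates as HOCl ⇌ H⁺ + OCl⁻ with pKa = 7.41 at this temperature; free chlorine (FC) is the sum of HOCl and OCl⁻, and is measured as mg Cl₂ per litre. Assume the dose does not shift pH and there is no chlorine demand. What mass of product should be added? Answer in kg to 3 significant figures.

4.34 kg

Volume: 210,000 US gal × 3.785 L/gal = 794,850 L.
[OCl⁻]/[HOCl] = 10^(pH − pKa) = 10^(7.41 − 7.41) = 1; fraction as HOCl = 1/(1 + 1) = 0.5.
Free chlorine required for 2.37 ppm HOCl: 2.37 / 0.5 = 4.74 ppm.
FC to add: 4.74 − 0.5 = 4.24 mg/L as Cl₂.
Cl₂ equivalent: 4.24 mg/L × 794,850 L = 3370 g.
Product at 77.6% available Cl: 3370 / 0.776 = 4343 g.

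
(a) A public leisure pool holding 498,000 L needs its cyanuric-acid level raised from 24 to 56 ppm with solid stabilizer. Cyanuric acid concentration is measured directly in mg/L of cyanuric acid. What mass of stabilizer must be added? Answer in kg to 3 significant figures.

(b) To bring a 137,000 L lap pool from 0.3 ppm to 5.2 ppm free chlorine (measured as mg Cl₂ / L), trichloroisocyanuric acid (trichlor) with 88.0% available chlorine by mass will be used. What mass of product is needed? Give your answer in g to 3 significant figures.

(a) 15.9 kg; (b) 763 g

(a) CYA to add: (56 − 24) = 32 mg/L × 498,000 L = 15,940 g cyanuric acid.

(b) Chlorine deficit: 5.2 − 0.3 = 4.9 ppm = 4.9 mg/L as Cl₂.
(b) Cl₂ equivalent needed: 4.9 mg/L × 137,000 L = 671,300 mg = 671.3 g.
(b) Product at 88.0% available chlorine: 671.3 / 0.88 = 762.8 g.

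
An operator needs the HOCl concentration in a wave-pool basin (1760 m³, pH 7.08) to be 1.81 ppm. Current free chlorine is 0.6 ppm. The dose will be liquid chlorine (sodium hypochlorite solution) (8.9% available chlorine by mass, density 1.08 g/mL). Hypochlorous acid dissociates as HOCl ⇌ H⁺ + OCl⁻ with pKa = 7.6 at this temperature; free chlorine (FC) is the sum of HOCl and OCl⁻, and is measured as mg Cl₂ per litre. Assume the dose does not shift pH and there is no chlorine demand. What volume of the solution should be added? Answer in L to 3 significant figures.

32.2 L

Volume: 1760 m³ = 1,760,000 L.
[OCl⁻]/[HOCl] = 10^(pH − pKa) = 10^(7.08 − 7.6) = 0.302; fraction as HOCl = 1/(1 + 0.302) = 0.7681.
Free chlorine required for 1.81 ppm HOCl: 1.81 / 0.7681 = 2.357 ppm.
FC to add: 2.357 − 0.6 = 1.757 mg/L as Cl₂.
Cl₂ equivalent: 1.757 mg/L × 1,760,000 L = 3092 g.
Product at 8.9% available Cl: 3092 / 0.089 = 34,740 g.
Volume: 34,740 g ÷ 1.08 g/mL = 32,160 mL.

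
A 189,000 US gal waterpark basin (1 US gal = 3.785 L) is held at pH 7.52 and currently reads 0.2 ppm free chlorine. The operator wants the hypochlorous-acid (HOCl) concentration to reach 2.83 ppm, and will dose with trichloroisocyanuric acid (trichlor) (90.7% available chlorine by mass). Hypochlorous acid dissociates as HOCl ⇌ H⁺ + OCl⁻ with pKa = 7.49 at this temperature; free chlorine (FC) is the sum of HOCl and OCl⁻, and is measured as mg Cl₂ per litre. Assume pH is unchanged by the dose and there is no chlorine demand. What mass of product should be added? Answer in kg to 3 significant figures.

Volume: 189,000 US gal × 3.785 L/gal = 715,365 L.
[OCl⁻]/[HOCl] = 10^(pH − pKa) = 10^(7.52 − 7.49) = 1.072; fraction as HOCl = 1/(1 + 1.072) = 0.4827.
Free chlorine required for 2.83 ppm HOCl: 2.83 / 0.4827 = 5.862 ppm.
FC to add: 5.862 − 0.2 = 5.662 mg/L as Cl₂.
Cl₂ equivalent: 5.662 mg/L × 715,365 L = 4051 g.
Product at 90.7% available Cl: 4051 / 0.907 = 4466 g.

4.47 kg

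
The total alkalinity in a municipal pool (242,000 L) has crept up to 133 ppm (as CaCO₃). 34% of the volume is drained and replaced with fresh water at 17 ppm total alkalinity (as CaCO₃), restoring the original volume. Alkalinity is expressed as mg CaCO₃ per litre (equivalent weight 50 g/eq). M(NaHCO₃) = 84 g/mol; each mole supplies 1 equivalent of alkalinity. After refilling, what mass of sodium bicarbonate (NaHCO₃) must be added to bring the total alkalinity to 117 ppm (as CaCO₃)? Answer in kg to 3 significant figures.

After draining 34% and refilling: 133 × 0.66 + 17 × 0.34 = 93.56 ppm.
Deficit to target: 117 − 93.56 = 23.44 mg/L.
As CaCO₃: 23.44 mg/L × 242,000 L = 5672 g; ÷ 50 g/eq ÷ 1 = 113.4 mol NaHCO₃.
Mass: 113.4 × 84 = 9530 g.

9.53 kg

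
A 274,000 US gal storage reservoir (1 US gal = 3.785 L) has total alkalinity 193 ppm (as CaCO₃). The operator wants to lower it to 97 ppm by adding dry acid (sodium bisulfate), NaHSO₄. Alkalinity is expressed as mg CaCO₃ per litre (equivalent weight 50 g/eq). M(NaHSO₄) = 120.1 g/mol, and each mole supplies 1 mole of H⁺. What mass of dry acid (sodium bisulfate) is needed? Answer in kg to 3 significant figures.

239 kg

Volume: 274,000 US gal × 3.785 L/gal = 1,037,090 L.
Alkalinity to neutralize: (193 − 97) = 96 mg/L as CaCO₃ × 1,037,090 L = 99,560 g as CaCO₃.
Equivalents of H⁺ required: 99,560 ÷ 50 g/eq = 1991 eq = 1991 mol NaHSO₄.
Mass of NaHSO₄: 1991 × 120.1 = 239,100 g.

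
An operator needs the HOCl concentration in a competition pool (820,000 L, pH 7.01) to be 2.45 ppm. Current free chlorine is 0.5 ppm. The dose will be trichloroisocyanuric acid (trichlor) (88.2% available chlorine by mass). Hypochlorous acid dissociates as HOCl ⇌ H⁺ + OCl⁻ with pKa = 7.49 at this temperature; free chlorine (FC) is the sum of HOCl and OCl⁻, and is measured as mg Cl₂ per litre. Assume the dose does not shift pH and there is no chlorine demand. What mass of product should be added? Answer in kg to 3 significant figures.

[OCl⁻]/[HOCl] = 10^(pH − pKa) = 10^(7.01 − 7.49) = 0.3311; fraction as HOCl = 1/(1 + 0.3311) = 0.7512.
Free chlorine required for 2.45 ppm HOCl: 2.45 / 0.7512 = 3.261 ppm.
FC to add: 3.261 − 0.5 = 2.761 mg/L as Cl₂.
Cl₂ equivalent: 2.761 mg/L × 820,000 L = 2264 g.
Product at 88.2% available Cl: 2264 / 0.882 = 2567 g.

2.57 kg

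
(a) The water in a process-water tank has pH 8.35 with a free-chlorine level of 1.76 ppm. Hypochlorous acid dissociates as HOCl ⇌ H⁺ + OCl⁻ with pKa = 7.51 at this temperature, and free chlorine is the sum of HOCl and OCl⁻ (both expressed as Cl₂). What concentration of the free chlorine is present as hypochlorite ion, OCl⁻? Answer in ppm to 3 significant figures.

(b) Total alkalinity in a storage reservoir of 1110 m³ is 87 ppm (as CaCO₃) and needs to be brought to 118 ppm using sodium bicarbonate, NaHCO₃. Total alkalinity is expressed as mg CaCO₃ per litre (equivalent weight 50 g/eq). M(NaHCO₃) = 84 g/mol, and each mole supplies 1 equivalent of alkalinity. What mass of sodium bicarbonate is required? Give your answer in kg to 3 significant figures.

(a) 1.54 ppm; (b) 57.8 kg

(a) [OCl⁻]/[HOCl] = 10^(pH − pKa) = 10^(8.35 − 7.51) = 10^0.84 = 6.918.
(a) Fraction as HOCl = 1 / (1 + 6.918) = 0.1263.
(a) OCl⁻ = (1 − 0.1263) × 1.76 ppm = 1.538 ppm.

(b) Volume: 1110 m³ = 1,110,000 L.
(b) Alkalinity to add: (118 − 87) = 31 mg/L as CaCO₃ × 1,110,000 L = 34,410 g as CaCO₃.
(b) Equivalents: 34,410 g ÷ 50 g/eq = 688.2 eq.
(b) NaHCO₃ supplies 1 eq per mole → 688.2 mol.
(b) Mass: 688.2 mol × 84 g/mol = 57,810 g.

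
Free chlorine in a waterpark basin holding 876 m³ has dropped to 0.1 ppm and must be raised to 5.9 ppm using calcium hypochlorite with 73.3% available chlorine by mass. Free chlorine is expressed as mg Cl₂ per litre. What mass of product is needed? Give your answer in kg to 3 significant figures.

Volume: 876 m³ = 876,000 L.
Chlorine deficit: 5.9 − 0.1 = 5.8 ppm = 5.8 mg/L as Cl₂.
Cl₂ equivalent needed: 5.8 mg/L × 876,000 L = 5,081,000 mg = 5081 g.
Product at 73.3% available chlorine: 5081 / 0.733 = 6932 g.

6.93 kg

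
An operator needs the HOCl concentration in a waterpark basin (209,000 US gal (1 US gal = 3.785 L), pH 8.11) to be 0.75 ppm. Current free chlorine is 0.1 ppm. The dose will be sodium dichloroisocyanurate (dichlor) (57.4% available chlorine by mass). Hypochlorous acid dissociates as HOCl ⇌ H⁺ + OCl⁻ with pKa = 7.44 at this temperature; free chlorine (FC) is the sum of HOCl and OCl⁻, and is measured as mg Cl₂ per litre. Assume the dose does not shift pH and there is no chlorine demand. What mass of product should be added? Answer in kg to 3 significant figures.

5.73 kg

Volume: 209,000 US gal × 3.785 L/gal = 791,065 L.
[OCl⁻]/[HOCl] = 10^(pH − pKa) = 10^(8.11 − 7.44) = 4.677; fraction as HOCl = 1/(1 + 4.677) = 0.1761.
Free chlorine required for 0.75 ppm HOCl: 0.75 / 0.1761 = 4.258 ppm.
FC to add: 4.258 − 0.1 = 4.158 mg/L as Cl₂.
Cl₂ equivalent: 4.158 mg/L × 791,065 L = 3289 g.
Product at 57.4% available Cl: 3289 / 0.574 = 5730 g.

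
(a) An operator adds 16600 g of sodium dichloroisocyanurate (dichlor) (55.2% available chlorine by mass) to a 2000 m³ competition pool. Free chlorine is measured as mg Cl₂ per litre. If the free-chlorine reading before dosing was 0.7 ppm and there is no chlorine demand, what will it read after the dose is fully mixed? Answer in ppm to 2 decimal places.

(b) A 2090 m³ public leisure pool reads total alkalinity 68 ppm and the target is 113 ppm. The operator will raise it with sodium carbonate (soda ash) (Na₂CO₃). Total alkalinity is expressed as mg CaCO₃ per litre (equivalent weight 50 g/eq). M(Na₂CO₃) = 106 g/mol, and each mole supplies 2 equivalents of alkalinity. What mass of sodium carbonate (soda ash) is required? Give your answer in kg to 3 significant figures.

(a) Volume: 2000 m³ = 2,000,000 L.
(a) Available chlorine delivered: 16,600 g × 0.552 = 9163 g as Cl₂.
(a) Concentration rise: 9163 g / 2,000,000 L = 4.582 mg/L = 4.58 ppm.
(a) Final FC: 0.7 + 4.58 = 5.28 ppm.

(b) Volume: 2090 m³ = 2,090,000 L.
(b) Alkalinity to add: (113 − 68) = 45 mg/L as CaCO₃ × 2,090,000 L = 94,050 g as CaCO₃.
(b) Equivalents: 94,050 g ÷ 50 g/eq = 1881 eq.
(b) Each mole of Na₂CO₃ supplies 2 eq, so 1881 / 2 = 940.5 mol.
(b) Mass: 940.5 mol × 106 g/mol = 99,690 g.

(a) 5.28 ppm; (b) 99.7 kg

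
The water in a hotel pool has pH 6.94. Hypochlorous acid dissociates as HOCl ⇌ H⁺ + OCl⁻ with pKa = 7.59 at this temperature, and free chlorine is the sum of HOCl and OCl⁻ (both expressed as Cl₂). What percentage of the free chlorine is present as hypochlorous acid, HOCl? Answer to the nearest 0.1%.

81.7%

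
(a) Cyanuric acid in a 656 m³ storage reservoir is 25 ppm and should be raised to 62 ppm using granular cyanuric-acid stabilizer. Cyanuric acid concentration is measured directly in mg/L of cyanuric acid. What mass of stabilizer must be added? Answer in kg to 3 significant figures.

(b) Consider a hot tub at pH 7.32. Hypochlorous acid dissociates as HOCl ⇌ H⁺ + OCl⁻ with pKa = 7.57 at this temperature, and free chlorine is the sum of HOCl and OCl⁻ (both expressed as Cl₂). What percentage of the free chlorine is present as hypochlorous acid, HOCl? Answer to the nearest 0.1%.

(a) Volume: 656 m³ = 656,000 L.
(a) CYA to add: (62 − 25) = 37 mg/L × 656,000 L = 24,270 g cyanuric acid.

(b) [OCl⁻]/[HOCl] = 10^(pH − pKa) = 10^(7.32 − 7.57) = 10^-0.25 = 0.5623.
(b) Fraction as HOCl = 1 / (1 + 0.5623) = 0.6401.

(a) 24.3 kg; (b) 64.0%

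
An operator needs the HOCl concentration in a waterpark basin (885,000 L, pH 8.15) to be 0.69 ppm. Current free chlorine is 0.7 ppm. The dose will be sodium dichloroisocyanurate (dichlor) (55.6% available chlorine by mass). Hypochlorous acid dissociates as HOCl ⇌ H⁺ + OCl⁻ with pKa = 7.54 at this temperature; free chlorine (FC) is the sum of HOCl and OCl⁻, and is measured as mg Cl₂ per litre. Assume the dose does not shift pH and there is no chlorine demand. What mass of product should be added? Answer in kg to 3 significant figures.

[OCl⁻]/[HOCl] = 10^(pH − pKa) = 10^(8.15 − 7.54) = 4.074; fraction as HOCl = 1/(1 + 4.074) = 0.1971.
Free chlorine required for 0.69 ppm HOCl: 0.69 / 0.1971 = 3.501 ppm.
FC to add: 3.501 − 0.7 = 2.801 mg/L as Cl₂.
Cl₂ equivalent: 2.801 mg/L × 885,000 L = 2479 g.
Product at 55.6% available Cl: 2479 / 0.556 = 4458 g.

4.46 kg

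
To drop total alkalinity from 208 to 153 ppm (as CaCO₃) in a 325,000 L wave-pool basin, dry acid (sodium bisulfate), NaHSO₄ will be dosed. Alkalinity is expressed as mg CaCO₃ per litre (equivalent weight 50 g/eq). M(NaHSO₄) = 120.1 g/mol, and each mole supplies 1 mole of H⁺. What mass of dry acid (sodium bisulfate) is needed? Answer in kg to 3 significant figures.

42.9 kg

Alkalinity to neutralize: (208 − 153) = 55 mg/L as CaCO₃ × 325,000 L = 17,880 g as CaCO₃.
Equivalents of H⁺ required: 17,880 ÷ 50 g/eq = 357.5 eq = 357.5 mol NaHSO₄.
Mass of NaHSO₄: 357.5 × 120.1 = 42,940 g.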